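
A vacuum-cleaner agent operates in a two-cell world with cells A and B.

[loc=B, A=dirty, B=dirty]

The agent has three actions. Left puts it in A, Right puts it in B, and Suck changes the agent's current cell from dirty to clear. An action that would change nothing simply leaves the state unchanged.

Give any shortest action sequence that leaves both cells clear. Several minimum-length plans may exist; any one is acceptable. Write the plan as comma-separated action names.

1) do Suck; now loc=B A=dirty B=clear
2) do Left; now loc=A A=dirty B=clear
3) do Suck; now loc=A A=clear B=clear
min 3: Suck B + move + Suck A

Suck, Left, Suck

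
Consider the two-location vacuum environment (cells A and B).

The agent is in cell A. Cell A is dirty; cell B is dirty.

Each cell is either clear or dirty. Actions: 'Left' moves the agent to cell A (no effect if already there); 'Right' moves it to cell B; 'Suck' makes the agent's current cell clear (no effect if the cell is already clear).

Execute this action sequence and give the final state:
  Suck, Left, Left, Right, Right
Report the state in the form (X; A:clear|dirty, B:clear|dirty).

(B; A:clear, B:dirty)

Suck (#1): (A; A:clear, B:dirty)
Left (#2): (A; A:clear, B:dirty)
Left (#3): (A; A:clear, B:dirty)
Right (#4): (B; A:clear, B:dirty)
Right (#5): (B; A:clear, B:dirty)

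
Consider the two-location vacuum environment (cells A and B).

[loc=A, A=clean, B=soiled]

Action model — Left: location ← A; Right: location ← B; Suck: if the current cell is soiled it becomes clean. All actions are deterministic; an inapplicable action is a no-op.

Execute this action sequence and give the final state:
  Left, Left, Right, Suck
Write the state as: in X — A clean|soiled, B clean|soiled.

in B — A clean, B clean

Left (#1): in A — A clean, B soiled
Left (#2): in A — A clean, B soiled
Right (#3): in B — A clean, B soiled
Suck (#4): in B — A clean, B clean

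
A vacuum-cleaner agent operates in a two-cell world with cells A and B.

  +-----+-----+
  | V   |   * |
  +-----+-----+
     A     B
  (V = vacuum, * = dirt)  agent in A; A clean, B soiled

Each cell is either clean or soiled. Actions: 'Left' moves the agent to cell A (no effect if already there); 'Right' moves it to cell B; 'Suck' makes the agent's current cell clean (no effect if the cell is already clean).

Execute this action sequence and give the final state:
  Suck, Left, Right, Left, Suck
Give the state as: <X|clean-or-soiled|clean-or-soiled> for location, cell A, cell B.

Suck (#1): <A|clean|soiled>
Left (#2): <A|clean|soiled>
Right (#3): <B|clean|soiled>
Left (#4): <A|clean|soiled>
Suck (#5): <A|clean|soiled>

<A|clean|soiled>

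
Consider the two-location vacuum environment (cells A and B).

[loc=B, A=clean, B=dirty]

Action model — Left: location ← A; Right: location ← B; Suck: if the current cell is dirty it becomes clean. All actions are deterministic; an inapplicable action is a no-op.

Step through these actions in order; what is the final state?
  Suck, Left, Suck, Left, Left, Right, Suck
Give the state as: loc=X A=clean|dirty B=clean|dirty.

1) do Suck; now loc=B A=clean B=clean
2) do Left; now loc=A A=clean B=clean
3) do Suck; now loc=A A=clean B=clean
4) do Left; now loc=A A=clean B=clean
5) do Left; now loc=A A=clean B=clean
6) do Right; now loc=B A=clean B=clean
7) do Suck; now loc=B A=clean B=clean

loc=B A=clean B=clean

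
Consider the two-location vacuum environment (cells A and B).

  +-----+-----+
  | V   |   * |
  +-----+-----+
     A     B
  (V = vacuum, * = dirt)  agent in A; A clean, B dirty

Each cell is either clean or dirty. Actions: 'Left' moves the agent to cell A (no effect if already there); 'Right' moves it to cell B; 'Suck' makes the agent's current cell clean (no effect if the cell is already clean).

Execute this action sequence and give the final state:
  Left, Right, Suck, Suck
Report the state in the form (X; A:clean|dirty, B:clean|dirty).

1. Left → (A; A:clean, B:dirty)
2. Right → (B; A:clean, B:dirty)
3. Suck → (B; A:clean, B:clean)
4. Suck → (B; A:clean, B:clean)

(B; A:clean, B:clean)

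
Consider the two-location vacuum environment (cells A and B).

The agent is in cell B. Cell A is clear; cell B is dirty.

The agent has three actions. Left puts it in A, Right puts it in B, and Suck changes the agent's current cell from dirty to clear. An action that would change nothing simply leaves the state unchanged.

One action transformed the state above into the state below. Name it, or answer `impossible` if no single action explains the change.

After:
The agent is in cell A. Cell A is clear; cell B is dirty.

try  Left: (A; A:clear, B:dirty)  ← match
try Right: (B; A:clear, B:dirty)
try  Suck: (B; A:clear, B:clear)

Left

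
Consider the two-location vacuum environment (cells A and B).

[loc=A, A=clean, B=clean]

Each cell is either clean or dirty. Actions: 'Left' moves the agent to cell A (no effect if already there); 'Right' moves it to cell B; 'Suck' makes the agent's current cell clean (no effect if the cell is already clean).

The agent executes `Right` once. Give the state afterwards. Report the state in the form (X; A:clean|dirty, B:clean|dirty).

start: (A; A:clean, B:clean)
[1] after Right: (B; A:clean, B:clean)

(B; A:clean, B:clean)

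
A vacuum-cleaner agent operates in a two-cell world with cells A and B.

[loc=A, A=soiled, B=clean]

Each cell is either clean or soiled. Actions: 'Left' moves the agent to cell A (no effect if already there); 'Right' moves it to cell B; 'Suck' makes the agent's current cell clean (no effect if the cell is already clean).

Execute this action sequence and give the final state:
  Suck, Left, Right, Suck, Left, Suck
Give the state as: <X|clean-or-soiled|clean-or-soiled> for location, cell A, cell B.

<A|clean|clean>

t=1 Suck ⇒ <A|clean|clean>
t=2 Left ⇒ <A|clean|clean>
t=3 Right ⇒ <B|clean|clean>
t=4 Suck ⇒ <B|clean|clean>
t=5 Left ⇒ <A|clean|clean>
t=6 Suck ⇒ <A|clean|clean>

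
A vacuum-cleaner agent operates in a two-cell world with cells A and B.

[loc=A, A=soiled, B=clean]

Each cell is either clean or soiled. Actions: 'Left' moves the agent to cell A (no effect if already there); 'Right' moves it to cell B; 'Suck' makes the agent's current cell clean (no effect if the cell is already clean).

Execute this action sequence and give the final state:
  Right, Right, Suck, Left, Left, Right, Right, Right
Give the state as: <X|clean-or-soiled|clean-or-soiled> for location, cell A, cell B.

[1] after Right: <B|soiled|clean>
[2] after Right: <B|soiled|clean>
[3] after Suck: <B|soiled|clean>
[4] after Left: <A|soiled|clean>
[5] after Left: <A|soiled|clean>
[6] after Right: <B|soiled|clean>
[7] after Right: <B|soiled|clean>
[8] after Right: <B|soiled|clean>

<B|soiled|clean>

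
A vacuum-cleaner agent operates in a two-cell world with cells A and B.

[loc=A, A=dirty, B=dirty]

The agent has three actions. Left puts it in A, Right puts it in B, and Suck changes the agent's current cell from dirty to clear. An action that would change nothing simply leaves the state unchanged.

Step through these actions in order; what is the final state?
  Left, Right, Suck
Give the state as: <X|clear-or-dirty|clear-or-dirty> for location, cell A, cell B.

<B|dirty|clear>

Left (#1): <A|dirty|dirty>
Right (#2): <B|dirty|dirty>
Suck (#3): <B|dirty|clear>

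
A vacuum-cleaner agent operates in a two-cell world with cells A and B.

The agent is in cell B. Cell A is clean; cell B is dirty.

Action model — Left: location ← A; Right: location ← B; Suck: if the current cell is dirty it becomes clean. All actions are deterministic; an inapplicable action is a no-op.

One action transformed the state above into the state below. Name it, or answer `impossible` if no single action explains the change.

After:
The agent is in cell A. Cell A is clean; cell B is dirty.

try  Left: in A — A clean, B dirty  ← match
try Right: in B — A clean, B dirty
try  Suck: in B — A clean, B clean

Left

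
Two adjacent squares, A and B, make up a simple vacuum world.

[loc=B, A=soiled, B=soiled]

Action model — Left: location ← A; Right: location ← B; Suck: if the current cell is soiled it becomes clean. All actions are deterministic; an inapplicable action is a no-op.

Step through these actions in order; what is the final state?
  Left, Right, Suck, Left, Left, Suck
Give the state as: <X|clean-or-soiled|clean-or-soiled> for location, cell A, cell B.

<A|clean|clean>

Left (#1): <A|soiled|soiled>
Right (#2): <B|soiled|soiled>
Suck (#3): <B|soiled|clean>
Left (#4): <A|soiled|clean>
Left (#5): <A|soiled|clean>
Suck (#6): <A|clean|clean>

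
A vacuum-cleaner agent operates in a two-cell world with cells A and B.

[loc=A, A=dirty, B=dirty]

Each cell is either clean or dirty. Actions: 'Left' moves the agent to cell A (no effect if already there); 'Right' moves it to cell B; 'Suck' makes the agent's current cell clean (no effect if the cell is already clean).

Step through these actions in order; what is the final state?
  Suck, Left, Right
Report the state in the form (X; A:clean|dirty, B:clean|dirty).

[1] after Suck: (A; A:clean, B:dirty)
[2] after Left: (A; A:clean, B:dirty)
[3] after Right: (B; A:clean, B:dirty)

(B; A:clean, B:dirty)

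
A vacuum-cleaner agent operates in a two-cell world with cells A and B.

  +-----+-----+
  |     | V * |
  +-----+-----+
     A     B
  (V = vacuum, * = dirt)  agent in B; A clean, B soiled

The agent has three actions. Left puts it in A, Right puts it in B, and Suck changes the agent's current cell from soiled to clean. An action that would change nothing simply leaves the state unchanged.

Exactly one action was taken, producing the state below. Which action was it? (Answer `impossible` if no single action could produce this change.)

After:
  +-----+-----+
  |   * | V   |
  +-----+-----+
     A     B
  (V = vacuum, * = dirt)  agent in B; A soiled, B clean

impossible

try  Left: loc=A A=clean B=soiled
try Right: loc=B A=clean B=soiled
try  Suck: loc=B A=clean B=clean
no single action produces the after-state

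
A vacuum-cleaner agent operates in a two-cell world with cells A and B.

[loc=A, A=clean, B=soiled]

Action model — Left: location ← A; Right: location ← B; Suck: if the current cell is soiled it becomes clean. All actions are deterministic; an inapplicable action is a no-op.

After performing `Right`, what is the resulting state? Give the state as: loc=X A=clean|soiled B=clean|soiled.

start: loc=A A=clean B=soiled
1) do Right; now loc=B A=clean B=soiled

loc=B A=clean B=soiled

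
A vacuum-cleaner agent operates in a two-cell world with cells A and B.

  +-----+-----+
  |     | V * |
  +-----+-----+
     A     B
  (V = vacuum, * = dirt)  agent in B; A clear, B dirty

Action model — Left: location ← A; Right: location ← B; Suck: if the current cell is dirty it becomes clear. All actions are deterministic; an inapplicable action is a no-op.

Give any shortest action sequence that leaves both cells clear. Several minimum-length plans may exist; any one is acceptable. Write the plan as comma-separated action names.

step 1/1 (Suck): <B|clear|clear>
min 1: B is dirty, one Suck

Suck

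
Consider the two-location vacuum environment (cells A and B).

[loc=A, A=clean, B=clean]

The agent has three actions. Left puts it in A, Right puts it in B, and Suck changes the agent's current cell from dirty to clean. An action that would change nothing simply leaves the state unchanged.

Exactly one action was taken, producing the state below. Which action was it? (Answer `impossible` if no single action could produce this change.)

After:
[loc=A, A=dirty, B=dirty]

try  Left: loc=A A=clean B=clean
try Right: loc=B A=clean B=clean
try  Suck: loc=A A=clean B=clean
no single action produces the after-state

impossible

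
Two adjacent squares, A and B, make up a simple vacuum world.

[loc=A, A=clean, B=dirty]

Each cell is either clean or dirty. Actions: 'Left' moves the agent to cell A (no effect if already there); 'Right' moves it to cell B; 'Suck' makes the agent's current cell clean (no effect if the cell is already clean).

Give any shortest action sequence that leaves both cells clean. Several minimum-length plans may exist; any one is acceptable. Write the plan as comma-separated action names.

Right, Suck

step 1/2 (Right): in B — A clean, B dirty
step 2/2 (Suck): in B — A clean, B clean
min 2: go B then Suck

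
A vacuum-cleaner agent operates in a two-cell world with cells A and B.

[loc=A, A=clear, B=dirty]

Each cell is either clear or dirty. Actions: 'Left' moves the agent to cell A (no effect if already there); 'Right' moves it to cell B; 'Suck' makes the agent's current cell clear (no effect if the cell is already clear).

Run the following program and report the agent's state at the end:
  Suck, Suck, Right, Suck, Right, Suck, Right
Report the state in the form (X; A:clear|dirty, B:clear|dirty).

Suck (#1): (A; A:clear, B:dirty)
Suck (#2): (A; A:clear, B:dirty)
Right (#3): (B; A:clear, B:dirty)
Suck (#4): (B; A:clear, B:clear)
Right (#5): (B; A:clear, B:clear)
Suck (#6): (B; A:clear, B:clear)
Right (#7): (B; A:clear, B:clear)

(B; A:clear, B:clear)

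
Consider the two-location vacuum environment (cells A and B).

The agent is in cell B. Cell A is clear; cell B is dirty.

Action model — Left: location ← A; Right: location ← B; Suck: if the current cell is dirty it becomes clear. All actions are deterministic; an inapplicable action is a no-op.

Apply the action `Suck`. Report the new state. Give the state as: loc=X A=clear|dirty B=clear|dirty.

start: loc=B A=clear B=dirty
1) do Suck; now loc=B A=clear B=clear

loc=B A=clear B=clear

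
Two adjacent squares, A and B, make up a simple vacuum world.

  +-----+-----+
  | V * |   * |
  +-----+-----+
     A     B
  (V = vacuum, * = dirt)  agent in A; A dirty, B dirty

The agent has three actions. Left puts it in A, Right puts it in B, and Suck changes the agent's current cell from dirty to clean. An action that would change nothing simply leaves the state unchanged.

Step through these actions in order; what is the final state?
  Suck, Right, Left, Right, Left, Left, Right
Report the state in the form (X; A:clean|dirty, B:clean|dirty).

(B; A:clean, B:dirty)

[1] after Suck: (A; A:clean, B:dirty)
[2] after Right: (B; A:clean, B:dirty)
[3] after Left: (A; A:clean, B:dirty)
[4] after Right: (B; A:clean, B:dirty)
[5] after Left: (A; A:clean, B:dirty)
[6] after Left: (A; A:clean, B:dirty)
[7] after Right: (B; A:clean, B:dirty)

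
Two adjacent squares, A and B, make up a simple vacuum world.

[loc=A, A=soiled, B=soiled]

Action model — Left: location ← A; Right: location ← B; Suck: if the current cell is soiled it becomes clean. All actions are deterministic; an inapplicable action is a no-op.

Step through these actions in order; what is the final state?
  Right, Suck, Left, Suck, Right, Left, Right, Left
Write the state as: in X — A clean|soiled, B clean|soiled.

[1] after Right: in B — A soiled, B soiled
[2] after Suck: in B — A soiled, B clean
[3] after Left: in A — A soiled, B clean
[4] after Suck: in A — A clean, B clean
[5] after Right: in B — A clean, B clean
[6] after Left: in A — A clean, B clean
[7] after Right: in B — A clean, B clean
[8] after Left: in A — A clean, B clean

in A — A clean, B clean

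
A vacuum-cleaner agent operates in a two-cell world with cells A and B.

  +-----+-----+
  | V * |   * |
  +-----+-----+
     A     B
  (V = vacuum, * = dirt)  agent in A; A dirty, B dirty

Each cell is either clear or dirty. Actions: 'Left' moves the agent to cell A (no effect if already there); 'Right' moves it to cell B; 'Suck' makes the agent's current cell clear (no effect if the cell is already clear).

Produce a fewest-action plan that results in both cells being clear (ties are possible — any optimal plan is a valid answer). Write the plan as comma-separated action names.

Suck, Right, Suck

1) do Suck; now (A; A:clear, B:dirty)
2) do Right; now (B; A:clear, B:dirty)
3) do Suck; now (B; A:clear, B:clear)
min 3: Suck A + move + Suck B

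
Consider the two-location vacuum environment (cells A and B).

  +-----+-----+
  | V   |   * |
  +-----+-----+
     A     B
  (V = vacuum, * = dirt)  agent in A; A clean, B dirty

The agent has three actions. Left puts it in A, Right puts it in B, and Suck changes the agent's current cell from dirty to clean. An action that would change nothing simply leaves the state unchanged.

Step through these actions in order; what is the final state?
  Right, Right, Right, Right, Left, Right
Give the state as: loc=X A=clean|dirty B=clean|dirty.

loc=B A=clean B=dirty

1. Right → loc=B A=clean B=dirty
2. Right → loc=B A=clean B=dirty
3. Right → loc=B A=clean B=dirty
4. Right → loc=B A=clean B=dirty
5. Left → loc=A A=clean B=dirty
6. Right → loc=B A=clean B=dirty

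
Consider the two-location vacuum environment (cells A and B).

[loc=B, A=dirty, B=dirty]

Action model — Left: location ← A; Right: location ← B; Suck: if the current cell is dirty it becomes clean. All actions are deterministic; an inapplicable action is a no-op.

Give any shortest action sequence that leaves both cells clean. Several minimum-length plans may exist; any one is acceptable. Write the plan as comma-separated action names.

t=1 Suck ⇒ in B — A dirty, B clean
t=2 Left ⇒ in A — A dirty, B clean
t=3 Suck ⇒ in A — A clean, B clean
min 3: Suck B + move + Suck A

Suck, Left, Suck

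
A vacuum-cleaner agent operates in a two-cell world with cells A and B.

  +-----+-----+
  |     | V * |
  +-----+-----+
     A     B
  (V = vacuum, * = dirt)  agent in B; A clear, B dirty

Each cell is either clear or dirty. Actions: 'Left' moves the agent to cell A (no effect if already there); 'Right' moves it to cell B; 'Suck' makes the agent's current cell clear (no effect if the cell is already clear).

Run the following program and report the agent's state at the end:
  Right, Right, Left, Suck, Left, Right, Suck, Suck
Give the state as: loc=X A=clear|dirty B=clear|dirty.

loc=B A=clear B=clear

t=1 Right ⇒ loc=B A=clear B=dirty
t=2 Right ⇒ loc=B A=clear B=dirty
t=3 Left ⇒ loc=A A=clear B=dirty
t=4 Suck ⇒ loc=A A=clear B=dirty
t=5 Left ⇒ loc=A A=clear B=dirty
t=6 Right ⇒ loc=B A=clear B=dirty
t=7 Suck ⇒ loc=B A=clear B=clear
t=8 Suck ⇒ loc=B A=clear B=clear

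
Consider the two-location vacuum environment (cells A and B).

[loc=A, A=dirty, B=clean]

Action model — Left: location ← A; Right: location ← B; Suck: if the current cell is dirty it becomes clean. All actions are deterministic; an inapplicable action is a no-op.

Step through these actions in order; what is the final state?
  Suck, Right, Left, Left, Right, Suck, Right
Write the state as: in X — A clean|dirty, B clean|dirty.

in B — A clean, B clean

1. Suck → in A — A clean, B clean
2. Right → in B — A clean, B clean
3. Left → in A — A clean, B clean
4. Left → in A — A clean, B clean
5. Right → in B — A clean, B clean
6. Suck → in B — A clean, B clean
7. Right → in B — A clean, B clean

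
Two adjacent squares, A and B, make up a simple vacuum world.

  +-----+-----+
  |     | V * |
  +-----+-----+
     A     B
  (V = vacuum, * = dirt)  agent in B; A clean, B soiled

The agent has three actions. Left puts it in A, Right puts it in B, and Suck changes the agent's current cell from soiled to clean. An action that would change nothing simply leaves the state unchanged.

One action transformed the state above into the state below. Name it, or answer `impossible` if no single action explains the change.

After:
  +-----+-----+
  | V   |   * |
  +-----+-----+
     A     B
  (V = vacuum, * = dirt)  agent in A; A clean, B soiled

try  Left: loc=A A=clean B=soiled  ← match
try Right: loc=B A=clean B=soiled
try  Suck: loc=B A=clean B=clean

Left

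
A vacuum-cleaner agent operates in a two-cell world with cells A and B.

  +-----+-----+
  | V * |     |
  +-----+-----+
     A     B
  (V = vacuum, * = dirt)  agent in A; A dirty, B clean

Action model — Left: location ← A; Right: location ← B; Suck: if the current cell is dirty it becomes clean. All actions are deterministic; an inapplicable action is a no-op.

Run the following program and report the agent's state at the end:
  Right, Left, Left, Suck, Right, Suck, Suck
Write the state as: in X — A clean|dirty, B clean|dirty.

in B — A clean, B clean

t=1 Right ⇒ in B — A dirty, B clean
t=2 Left ⇒ in A — A dirty, B clean
t=3 Left ⇒ in A — A dirty, B clean
t=4 Suck ⇒ in A — A clean, B clean
t=5 Right ⇒ in B — A clean, B clean
t=6 Suck ⇒ in B — A clean, B clean
t=7 Suck ⇒ in B — A clean, B clean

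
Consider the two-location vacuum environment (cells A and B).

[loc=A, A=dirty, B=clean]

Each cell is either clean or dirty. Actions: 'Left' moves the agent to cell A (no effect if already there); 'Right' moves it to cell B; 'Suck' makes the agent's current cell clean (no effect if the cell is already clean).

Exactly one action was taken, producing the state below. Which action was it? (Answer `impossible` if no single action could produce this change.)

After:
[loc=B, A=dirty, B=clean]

try  Left: (A; A:dirty, B:clean)
try Right: (B; A:dirty, B:clean)  ← match
try  Suck: (A; A:clean, B:clean)

Right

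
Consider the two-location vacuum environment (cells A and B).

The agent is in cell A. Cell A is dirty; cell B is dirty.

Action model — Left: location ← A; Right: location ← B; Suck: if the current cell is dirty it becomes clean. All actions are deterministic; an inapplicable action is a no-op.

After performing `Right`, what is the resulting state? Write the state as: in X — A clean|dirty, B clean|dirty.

in B — A dirty, B dirty

start: in A — A dirty, B dirty
1. Right → in B — A dirty, B dirty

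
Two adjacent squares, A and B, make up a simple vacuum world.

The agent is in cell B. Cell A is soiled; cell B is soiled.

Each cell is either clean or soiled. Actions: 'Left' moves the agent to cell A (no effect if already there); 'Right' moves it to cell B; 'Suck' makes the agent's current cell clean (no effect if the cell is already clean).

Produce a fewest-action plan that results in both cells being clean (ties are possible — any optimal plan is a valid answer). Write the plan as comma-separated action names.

Suck, Left, Suck

1. Suck → loc=B A=soiled B=clean
2. Left → loc=A A=soiled B=clean
3. Suck → loc=A A=clean B=clean
min 3: Suck B + move + Suck A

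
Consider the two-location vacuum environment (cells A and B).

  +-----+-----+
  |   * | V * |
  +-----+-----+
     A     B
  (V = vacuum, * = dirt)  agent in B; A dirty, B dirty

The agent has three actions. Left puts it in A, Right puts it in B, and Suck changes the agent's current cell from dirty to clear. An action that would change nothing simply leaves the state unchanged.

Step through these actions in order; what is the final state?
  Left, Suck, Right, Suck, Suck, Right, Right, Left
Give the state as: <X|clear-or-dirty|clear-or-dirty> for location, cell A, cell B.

1) do Left; now <A|dirty|dirty>
2) do Suck; now <A|clear|dirty>
3) do Right; now <B|clear|dirty>
4) do Suck; now <B|clear|clear>
5) do Suck; now <B|clear|clear>
6) do Right; now <B|clear|clear>
7) do Right; now <B|clear|clear>
8) do Left; now <A|clear|clear>

<A|clear|clear>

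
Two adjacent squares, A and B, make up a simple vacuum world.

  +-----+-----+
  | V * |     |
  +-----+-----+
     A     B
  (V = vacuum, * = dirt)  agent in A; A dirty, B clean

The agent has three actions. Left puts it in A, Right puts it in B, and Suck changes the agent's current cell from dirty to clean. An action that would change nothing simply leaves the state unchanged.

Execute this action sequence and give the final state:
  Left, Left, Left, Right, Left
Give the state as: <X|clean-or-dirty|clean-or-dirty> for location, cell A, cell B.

1. Left → <A|dirty|clean>
2. Left → <A|dirty|clean>
3. Left → <A|dirty|clean>
4. Right → <B|dirty|clean>
5. Left → <A|dirty|clean>

<A|dirty|clean>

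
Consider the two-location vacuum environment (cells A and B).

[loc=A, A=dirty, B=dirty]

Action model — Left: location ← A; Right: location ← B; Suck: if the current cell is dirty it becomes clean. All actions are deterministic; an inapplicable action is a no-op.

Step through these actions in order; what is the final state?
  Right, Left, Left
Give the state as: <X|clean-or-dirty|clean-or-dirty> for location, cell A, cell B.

<A|dirty|dirty>

step 1/3 (Right): <B|dirty|dirty>
step 2/3 (Left): <A|dirty|dirty>
step 3/3 (Left): <A|dirty|dirty>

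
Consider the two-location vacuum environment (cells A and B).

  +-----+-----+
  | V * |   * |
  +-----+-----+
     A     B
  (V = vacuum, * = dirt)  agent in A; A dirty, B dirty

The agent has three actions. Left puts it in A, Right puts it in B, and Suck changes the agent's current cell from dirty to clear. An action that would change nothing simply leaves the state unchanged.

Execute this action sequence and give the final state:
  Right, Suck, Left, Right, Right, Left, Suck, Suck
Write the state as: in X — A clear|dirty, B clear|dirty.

in A — A clear, B clear

Right (#1): in B — A dirty, B dirty
Suck (#2): in B — A dirty, B clear
Left (#3): in A — A dirty, B clear
Right (#4): in B — A dirty, B clear
Right (#5): in B — A dirty, B clear
Left (#6): in A — A dirty, B clear
Suck (#7): in A — A clear, B clear
Suck (#8): in A — A clear, B clear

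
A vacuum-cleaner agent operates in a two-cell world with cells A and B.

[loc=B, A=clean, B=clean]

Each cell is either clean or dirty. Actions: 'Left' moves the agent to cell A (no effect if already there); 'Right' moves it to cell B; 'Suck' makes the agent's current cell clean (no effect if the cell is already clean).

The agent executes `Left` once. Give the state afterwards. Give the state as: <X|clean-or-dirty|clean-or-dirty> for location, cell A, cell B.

start: <B|clean|clean>
step 1/1 (Left): <A|clean|clean>

<A|clean|clean>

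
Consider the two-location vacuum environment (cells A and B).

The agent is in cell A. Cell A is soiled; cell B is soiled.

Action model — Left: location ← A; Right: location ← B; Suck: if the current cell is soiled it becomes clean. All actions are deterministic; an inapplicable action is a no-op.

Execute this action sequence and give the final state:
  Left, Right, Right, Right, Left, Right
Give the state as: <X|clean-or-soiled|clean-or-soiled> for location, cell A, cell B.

<B|soiled|soiled>

t=1 Left ⇒ <A|soiled|soiled>
t=2 Right ⇒ <B|soiled|soiled>
t=3 Right ⇒ <B|soiled|soiled>
t=4 Right ⇒ <B|soiled|soiled>
t=5 Left ⇒ <A|soiled|soiled>
t=6 Right ⇒ <B|soiled|soiled>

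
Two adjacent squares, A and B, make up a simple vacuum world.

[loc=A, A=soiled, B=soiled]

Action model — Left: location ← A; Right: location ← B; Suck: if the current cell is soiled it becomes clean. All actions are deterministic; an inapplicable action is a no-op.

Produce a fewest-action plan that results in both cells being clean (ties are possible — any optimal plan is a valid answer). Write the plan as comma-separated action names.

1) do Suck; now loc=A A=clean B=soiled
2) do Right; now loc=B A=clean B=soiled
3) do Suck; now loc=B A=clean B=clean
min 3: Suck A + move + Suck B

Suck, Right, Suck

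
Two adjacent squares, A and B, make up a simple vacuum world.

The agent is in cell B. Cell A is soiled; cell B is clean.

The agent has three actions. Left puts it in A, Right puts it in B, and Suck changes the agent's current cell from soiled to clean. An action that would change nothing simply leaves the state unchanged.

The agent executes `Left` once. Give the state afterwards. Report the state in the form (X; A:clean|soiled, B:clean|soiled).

start: (B; A:soiled, B:clean)
step 1/1 (Left): (A; A:soiled, B:clean)

(A; A:soiled, B:clean)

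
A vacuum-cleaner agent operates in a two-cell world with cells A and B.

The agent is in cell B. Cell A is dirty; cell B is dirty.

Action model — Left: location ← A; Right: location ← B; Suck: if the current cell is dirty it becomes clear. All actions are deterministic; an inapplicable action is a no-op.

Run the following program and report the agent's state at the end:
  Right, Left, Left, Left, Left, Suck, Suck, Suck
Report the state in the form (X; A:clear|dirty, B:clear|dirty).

(A; A:clear, B:dirty)

Right (#1): (B; A:dirty, B:dirty)
Left (#2): (A; A:dirty, B:dirty)
Left (#3): (A; A:dirty, B:dirty)
Left (#4): (A; A:dirty, B:dirty)
Left (#5): (A; A:dirty, B:dirty)
Suck (#6): (A; A:clear, B:dirty)
Suck (#7): (A; A:clear, B:dirty)
Suck (#8): (A; A:clear, B:dirty)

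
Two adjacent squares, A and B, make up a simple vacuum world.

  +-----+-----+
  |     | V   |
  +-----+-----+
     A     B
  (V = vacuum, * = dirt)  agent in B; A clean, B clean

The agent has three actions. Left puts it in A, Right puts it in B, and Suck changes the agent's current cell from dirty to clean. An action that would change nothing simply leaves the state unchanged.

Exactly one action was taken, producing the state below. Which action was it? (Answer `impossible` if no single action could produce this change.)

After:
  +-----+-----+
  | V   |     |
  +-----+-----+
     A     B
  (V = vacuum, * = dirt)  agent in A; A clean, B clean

try  Left: in A — A clean, B clean  ← match
try Right: in B — A clean, B clean
try  Suck: in B — A clean, B clean

Left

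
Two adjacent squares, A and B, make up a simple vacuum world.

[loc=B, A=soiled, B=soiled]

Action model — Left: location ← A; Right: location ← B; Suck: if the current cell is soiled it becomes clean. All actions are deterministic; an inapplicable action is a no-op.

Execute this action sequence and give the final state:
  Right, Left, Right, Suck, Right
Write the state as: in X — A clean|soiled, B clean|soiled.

t=1 Right ⇒ in B — A soiled, B soiled
t=2 Left ⇒ in A — A soiled, B soiled
t=3 Right ⇒ in B — A soiled, B soiled
t=4 Suck ⇒ in B — A soiled, B clean
t=5 Right ⇒ in B — A soiled, B clean

in B — A soiled, B clean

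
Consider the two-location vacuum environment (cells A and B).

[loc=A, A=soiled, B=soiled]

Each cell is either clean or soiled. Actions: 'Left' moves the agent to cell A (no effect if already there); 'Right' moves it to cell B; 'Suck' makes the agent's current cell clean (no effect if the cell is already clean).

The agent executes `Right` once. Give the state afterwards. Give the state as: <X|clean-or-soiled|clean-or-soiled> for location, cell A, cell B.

start: <A|soiled|soiled>
1. Right → <B|soiled|soiled>

<B|soiled|soiled>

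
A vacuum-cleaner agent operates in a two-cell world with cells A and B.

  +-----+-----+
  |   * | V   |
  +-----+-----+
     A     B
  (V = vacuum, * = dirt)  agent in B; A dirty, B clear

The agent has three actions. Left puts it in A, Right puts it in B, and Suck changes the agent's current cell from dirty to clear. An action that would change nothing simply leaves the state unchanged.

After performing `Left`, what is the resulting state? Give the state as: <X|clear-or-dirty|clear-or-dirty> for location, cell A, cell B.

<A|dirty|clear>

start: <B|dirty|clear>
1) do Left; now <A|dirty|clear>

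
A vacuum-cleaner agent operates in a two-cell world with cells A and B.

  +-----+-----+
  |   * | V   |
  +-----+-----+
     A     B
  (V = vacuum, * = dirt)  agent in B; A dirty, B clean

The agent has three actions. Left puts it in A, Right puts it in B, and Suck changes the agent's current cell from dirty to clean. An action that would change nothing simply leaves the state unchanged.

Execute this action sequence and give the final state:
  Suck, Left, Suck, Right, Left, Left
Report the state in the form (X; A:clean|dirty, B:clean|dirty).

t=1 Suck ⇒ (B; A:dirty, B:clean)
t=2 Left ⇒ (A; A:dirty, B:clean)
t=3 Suck ⇒ (A; A:clean, B:clean)
t=4 Right ⇒ (B; A:clean, B:clean)
t=5 Left ⇒ (A; A:clean, B:clean)
t=6 Left ⇒ (A; A:clean, B:clean)

(A; A:clean, B:clean)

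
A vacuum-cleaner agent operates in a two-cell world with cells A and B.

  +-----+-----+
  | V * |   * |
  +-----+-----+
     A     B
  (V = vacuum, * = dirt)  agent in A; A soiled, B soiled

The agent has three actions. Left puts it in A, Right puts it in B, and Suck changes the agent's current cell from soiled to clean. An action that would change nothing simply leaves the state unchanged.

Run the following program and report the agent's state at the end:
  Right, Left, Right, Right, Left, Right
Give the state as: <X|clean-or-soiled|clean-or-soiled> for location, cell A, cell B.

<B|soiled|soiled>

1) do Right; now <B|soiled|soiled>
2) do Left; now <A|soiled|soiled>
3) do Right; now <B|soiled|soiled>
4) do Right; now <B|soiled|soiled>
5) do Left; now <A|soiled|soiled>
6) do Right; now <B|soiled|soiled>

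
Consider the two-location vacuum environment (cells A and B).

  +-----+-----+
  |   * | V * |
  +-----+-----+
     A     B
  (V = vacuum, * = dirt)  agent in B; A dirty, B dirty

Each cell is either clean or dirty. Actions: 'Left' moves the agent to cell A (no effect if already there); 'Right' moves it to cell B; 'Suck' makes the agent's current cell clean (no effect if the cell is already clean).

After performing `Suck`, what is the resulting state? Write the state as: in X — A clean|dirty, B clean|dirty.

start: in B — A dirty, B dirty
1. Suck → in B — A dirty, B clean

in B — A dirty, B clean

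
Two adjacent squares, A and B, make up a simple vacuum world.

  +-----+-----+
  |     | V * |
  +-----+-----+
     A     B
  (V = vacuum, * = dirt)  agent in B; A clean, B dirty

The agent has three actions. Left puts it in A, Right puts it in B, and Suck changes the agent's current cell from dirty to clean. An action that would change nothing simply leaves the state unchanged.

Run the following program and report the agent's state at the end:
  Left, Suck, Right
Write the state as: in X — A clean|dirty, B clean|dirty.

[1] after Left: in A — A clean, B dirty
[2] after Suck: in A — A clean, B dirty
[3] after Right: in B — A clean, B dirty

in B — A clean, B dirty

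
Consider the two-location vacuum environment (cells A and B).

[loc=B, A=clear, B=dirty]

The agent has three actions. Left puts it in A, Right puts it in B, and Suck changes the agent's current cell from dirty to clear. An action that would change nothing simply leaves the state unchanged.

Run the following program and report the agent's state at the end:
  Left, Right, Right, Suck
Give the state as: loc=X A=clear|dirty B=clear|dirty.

step 1/4 (Left): loc=A A=clear B=dirty
step 2/4 (Right): loc=B A=clear B=dirty
step 3/4 (Right): loc=B A=clear B=dirty
step 4/4 (Suck): loc=B A=clear B=clear

loc=B A=clear B=clear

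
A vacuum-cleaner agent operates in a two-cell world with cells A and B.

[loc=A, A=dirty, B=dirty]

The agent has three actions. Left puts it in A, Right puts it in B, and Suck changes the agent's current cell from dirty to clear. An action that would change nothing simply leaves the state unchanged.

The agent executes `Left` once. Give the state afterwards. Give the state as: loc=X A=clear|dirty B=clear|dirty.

start: loc=A A=dirty B=dirty
1) do Left; now loc=A A=dirty B=dirty

loc=A A=dirty B=dirty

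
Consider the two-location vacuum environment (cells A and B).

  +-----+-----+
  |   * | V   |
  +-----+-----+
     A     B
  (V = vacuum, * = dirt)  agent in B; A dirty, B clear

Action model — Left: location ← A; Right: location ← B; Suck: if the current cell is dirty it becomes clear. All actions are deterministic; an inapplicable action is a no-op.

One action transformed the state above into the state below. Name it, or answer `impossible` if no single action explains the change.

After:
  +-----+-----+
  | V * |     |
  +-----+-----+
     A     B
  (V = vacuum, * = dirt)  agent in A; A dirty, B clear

Left

try  Left: <A|dirty|clear>  ← match
try Right: <B|dirty|clear>
try  Suck: <B|dirty|clear>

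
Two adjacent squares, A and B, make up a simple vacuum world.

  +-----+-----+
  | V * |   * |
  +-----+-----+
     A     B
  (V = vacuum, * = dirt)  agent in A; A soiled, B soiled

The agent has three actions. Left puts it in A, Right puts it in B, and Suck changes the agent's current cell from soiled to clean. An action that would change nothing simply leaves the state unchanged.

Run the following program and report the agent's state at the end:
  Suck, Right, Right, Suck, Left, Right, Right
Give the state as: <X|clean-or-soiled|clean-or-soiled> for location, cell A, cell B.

<B|clean|clean>

1. Suck → <A|clean|soiled>
2. Right → <B|clean|soiled>
3. Right → <B|clean|soiled>
4. Suck → <B|clean|clean>
5. Left → <A|clean|clean>
6. Right → <B|clean|clean>
7. Right → <B|clean|clean>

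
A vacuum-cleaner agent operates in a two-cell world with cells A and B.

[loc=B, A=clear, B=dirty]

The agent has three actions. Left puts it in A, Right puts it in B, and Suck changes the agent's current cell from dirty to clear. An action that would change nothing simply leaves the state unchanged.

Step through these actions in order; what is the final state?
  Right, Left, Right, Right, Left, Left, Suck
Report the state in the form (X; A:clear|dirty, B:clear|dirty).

(A; A:clear, B:dirty)

1) do Right; now (B; A:clear, B:dirty)
2) do Left; now (A; A:clear, B:dirty)
3) do Right; now (B; A:clear, B:dirty)
4) do Right; now (B; A:clear, B:dirty)
5) do Left; now (A; A:clear, B:dirty)
6) do Left; now (A; A:clear, B:dirty)
7) do Suck; now (A; A:clear, B:dirty)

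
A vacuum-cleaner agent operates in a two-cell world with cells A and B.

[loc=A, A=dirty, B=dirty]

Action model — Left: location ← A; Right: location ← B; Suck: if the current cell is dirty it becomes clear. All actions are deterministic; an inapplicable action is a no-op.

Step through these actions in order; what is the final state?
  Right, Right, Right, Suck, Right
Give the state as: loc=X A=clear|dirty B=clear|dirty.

loc=B A=dirty B=clear

1) do Right; now loc=B A=dirty B=dirty
2) do Right; now loc=B A=dirty B=dirty
3) do Right; now loc=B A=dirty B=dirty
4) do Suck; now loc=B A=dirty B=clear
5) do Right; now loc=B A=dirty B=clear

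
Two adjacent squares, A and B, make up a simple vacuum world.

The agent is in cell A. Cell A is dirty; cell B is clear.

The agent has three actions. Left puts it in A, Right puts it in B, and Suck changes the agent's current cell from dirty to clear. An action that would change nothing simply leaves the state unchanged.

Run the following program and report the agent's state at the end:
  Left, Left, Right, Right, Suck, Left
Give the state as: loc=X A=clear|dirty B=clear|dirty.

1) do Left; now loc=A A=dirty B=clear
2) do Left; now loc=A A=dirty B=clear
3) do Right; now loc=B A=dirty B=clear
4) do Right; now loc=B A=dirty B=clear
5) do Suck; now loc=B A=dirty B=clear
6) do Left; now loc=A A=dirty B=clear

loc=A A=dirty B=clear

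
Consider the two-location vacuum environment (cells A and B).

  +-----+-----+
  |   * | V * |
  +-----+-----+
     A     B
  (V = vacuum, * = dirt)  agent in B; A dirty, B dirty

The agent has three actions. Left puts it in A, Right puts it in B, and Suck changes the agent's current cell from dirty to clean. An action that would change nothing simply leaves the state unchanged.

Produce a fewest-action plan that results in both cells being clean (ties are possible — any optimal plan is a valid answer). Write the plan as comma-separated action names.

Suck, Left, Suck

[1] after Suck: in B — A dirty, B clean
[2] after Left: in A — A dirty, B clean
[3] after Suck: in A — A clean, B clean
min 3: Suck B + move + Suck A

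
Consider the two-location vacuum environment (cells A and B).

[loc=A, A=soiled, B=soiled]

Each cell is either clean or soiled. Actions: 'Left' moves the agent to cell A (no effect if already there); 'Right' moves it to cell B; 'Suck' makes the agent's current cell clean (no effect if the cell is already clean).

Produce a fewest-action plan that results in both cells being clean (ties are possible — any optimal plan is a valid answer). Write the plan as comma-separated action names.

Suck (#1): <A|clean|soiled>
Right (#2): <B|clean|soiled>
Suck (#3): <B|clean|clean>
min 3: Suck A + move + Suck B

Suck, Right, Suck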